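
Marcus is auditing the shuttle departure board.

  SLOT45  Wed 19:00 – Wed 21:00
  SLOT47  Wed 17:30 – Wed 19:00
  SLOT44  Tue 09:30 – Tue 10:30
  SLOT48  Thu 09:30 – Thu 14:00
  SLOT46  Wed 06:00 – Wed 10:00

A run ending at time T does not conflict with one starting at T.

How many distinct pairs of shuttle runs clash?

0

Sorted by start: SLOT44, SLOT46, SLOT47, SLOT45, SLOT48.
SLOT46 starts after SLOT44 ends — done with SLOT44.
SLOT47 starts after SLOT46 ends — done with SLOT46.
SLOT45 starts exactly when SLOT47 ends (back-to-back, no overlap) — done with SLOT47.
SLOT48 starts after SLOT45 ends.
No pair overlaps.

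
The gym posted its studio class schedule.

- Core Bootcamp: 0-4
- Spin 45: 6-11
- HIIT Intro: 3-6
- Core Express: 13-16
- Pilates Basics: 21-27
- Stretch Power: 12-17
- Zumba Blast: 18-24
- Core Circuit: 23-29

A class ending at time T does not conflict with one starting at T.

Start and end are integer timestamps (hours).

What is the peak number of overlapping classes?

3

Sort all start/end points and keep a running count:
0 start Core Bootcamp → 1
3 start HIIT Intro → 2
4 end Core Bootcamp → 1
6 end HIIT Intro → 0
6 start Spin 45 → 1
11 end Spin 45 → 0
12 start Stretch Power → 1
13 start Core Express → 2
16 end Core Express → 1
17 end Stretch Power → 0
18 start Zumba Blast → 1
21 start Pilates Basics → 2
23 start Core Circuit → 3
24 end Zumba Blast → 2
27 end Pilates Basics → 1
29 end Core Circuit → 0
Peak is 3, at 23 (Core Circuit, Pilates Basics, Zumba Blast).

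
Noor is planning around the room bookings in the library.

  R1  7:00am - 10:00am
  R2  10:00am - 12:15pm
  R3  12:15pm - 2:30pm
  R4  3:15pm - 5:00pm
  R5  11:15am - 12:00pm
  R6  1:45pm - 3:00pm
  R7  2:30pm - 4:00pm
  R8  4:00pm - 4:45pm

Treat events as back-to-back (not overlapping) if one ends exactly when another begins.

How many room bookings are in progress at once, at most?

Sweep the timeline, counting +1 at each start and −1 at each end (ends before starts at a tie):
7:00am start R1 → 1
10:00am end R1 → 0
10:00am start R2 → 1
11:15am start R5 → 2
12:00pm end R5 → 1
12:15pm end R2 → 0
12:15pm start R3 → 1
1:45pm start R6 → 2
2:30pm end R3 → 1
2:30pm start R7 → 2
3:00pm end R6 → 1
3:15pm start R4 → 2
4:00pm end R7 → 1
4:00pm start R8 → 2
4:45pm end R8 → 1
5:00pm end R4 → 0
Peak is 2, at 11:15am (R2, R5).

2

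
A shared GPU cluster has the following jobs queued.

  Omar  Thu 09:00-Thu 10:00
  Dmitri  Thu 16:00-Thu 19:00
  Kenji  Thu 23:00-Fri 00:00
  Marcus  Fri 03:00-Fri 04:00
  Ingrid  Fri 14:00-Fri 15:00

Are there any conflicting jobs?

No

Sorted by start: Omar, Dmitri, Kenji, Marcus, Ingrid.
Dmitri starts after Omar ends; Omar is clear from here.
Kenji starts after Dmitri ends; Dmitri is clear from here.
Marcus starts after Kenji ends; Kenji is clear from here.
Ingrid starts after Marcus ends.
Every pair is clear; the schedule has no overlaps.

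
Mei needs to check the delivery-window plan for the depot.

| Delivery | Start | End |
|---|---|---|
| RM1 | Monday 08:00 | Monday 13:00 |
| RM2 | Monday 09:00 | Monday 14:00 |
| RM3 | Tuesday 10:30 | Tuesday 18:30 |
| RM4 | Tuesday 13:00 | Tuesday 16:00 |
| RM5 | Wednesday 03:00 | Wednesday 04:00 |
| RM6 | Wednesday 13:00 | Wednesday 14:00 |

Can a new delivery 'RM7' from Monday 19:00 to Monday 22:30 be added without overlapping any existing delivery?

Yes — the slot is free

RM1: ends Monday 13:00 at or before RM7 starts Monday 19:00 → clear.
RM2: ends Monday 14:00 at or before RM7 starts Monday 19:00 → clear.
RM3: starts Tuesday 10:30 at or after RM7 ends Monday 22:30 → clear.
RM4: starts Tuesday 13:00 at or after RM7 ends Monday 22:30 → clear.
RM5: starts Wednesday 03:00 at or after RM7 ends Monday 22:30 → clear.
RM6: starts Wednesday 13:00 at or after RM7 ends Monday 22:30 → clear.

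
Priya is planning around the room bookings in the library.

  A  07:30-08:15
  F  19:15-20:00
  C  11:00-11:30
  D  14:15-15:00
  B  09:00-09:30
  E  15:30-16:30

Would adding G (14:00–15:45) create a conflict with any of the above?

A: ends 08:15 at or before G starts 14:00 → clear.
B: ends 09:30 at or before G starts 14:00 → clear.
C: ends 11:30 at or before G starts 14:00 → clear.
D: starts 14:15 before G ends 15:45, and ends 15:00 after G starts 14:00 → overlap.
E: starts 15:30 before G ends 15:45, and ends 16:30 after G starts 14:00 → overlap.
F: starts 19:15 at or after G ends 15:45 → clear.
G overlaps D, E.

Yes — it overlaps D, E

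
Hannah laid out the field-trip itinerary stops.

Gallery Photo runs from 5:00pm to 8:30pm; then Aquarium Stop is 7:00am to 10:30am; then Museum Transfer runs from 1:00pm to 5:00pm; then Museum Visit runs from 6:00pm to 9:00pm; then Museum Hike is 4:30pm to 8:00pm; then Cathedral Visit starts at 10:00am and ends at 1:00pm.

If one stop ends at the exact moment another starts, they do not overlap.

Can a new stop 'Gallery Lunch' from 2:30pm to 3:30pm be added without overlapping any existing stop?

No — it overlaps Museum Transfer

Aquarium Stop: ends 10:30am at or before Gallery Lunch starts 2:30pm → clear.
Cathedral Visit: ends 1:00pm at or before Gallery Lunch starts 2:30pm → clear.
Museum Transfer: starts 1:00pm before Gallery Lunch ends 3:30pm, and ends 5:00pm after Gallery Lunch starts 2:30pm → overlap.
Museum Hike: starts 4:30pm at or after Gallery Lunch ends 3:30pm → clear.
Gallery Photo: starts 5:00pm at or after Gallery Lunch ends 3:30pm → clear.
Museum Visit: starts 6:00pm at or after Gallery Lunch ends 3:30pm → clear.
Gallery Lunch overlaps Museum Transfer.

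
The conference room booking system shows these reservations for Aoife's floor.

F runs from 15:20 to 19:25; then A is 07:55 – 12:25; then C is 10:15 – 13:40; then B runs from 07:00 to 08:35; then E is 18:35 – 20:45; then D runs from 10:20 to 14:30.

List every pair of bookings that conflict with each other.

A & B, A & C, A & D, C & D, E & F

Sorted by start: B, A, C, D, F, E.
A starts before B ends → B and A overlap.
C starts after B ends, so B has no further overlaps.
C starts before A ends → A and C overlap.
D starts before A ends → A and D overlap.
F starts after A ends, so A has no further overlaps.
D starts before C ends → C and D overlap.
F starts after C ends, so C has no further overlaps.
F starts after D ends, so D has no further overlaps.
E starts before F ends → F and E overlap.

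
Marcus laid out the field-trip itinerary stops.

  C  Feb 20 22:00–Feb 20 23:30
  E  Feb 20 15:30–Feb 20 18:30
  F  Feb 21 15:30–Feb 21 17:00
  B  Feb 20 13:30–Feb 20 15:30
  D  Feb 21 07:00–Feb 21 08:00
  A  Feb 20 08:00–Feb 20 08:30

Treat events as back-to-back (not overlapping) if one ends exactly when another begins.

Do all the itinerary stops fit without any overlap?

Yes

Sorted by start: A, B, E, C, D, F.
B starts after A ends — done with A.
E starts exactly when B ends (back-to-back, no overlap) — done with B.
C starts after E ends — done with E.
D starts after C ends — done with C.
F starts after D ends.
Every pair is clear; the schedule has no overlaps.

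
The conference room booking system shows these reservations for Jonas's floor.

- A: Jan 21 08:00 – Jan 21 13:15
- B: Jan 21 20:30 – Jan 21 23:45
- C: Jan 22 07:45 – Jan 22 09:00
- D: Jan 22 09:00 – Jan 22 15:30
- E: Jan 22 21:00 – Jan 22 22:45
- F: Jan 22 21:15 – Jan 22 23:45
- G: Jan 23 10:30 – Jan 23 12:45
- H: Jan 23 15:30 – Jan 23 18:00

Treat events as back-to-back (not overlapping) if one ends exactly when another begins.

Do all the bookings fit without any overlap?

Check each pair: they overlap iff neither finishes before the other starts.
Sorted by start: A, B, C, D, E, F, G, H.
B starts after A ends — done with A.
C starts after B ends — done with B.
D starts exactly when C ends (back-to-back, no overlap) — done with C.
E starts after D ends — done with D.
F starts before E ends → E and F overlap.
That's a conflict, so the schedule is not conflict-free.

No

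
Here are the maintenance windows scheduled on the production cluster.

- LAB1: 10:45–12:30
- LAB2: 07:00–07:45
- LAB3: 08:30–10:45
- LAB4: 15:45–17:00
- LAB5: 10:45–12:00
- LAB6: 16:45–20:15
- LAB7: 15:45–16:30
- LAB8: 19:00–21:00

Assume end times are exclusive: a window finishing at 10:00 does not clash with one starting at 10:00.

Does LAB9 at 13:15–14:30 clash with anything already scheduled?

No — it doesn't clash with anything

LAB2: ends 07:45 at or before LAB9 starts 13:15 → clear.
LAB3: ends 10:45 at or before LAB9 starts 13:15 → clear.
LAB1: ends 12:30 at or before LAB9 starts 13:15 → clear.
LAB5: ends 12:00 at or before LAB9 starts 13:15 → clear.
LAB4: starts 15:45 at or after LAB9 ends 14:30 → clear.
LAB7: starts 15:45 at or after LAB9 ends 14:30 → clear.
LAB6: starts 16:45 at or after LAB9 ends 14:30 → clear.
LAB8: starts 19:00 at or after LAB9 ends 14:30 → clear.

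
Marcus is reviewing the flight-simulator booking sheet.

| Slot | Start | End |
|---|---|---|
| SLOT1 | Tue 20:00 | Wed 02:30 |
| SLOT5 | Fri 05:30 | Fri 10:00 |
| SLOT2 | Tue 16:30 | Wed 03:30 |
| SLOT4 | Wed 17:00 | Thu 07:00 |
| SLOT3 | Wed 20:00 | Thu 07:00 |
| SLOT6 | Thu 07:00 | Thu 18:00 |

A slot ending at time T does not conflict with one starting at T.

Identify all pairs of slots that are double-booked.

SLOT1 & SLOT2, SLOT3 & SLOT4

Sorted by start: SLOT2, SLOT1, SLOT4, SLOT3, SLOT6, SLOT5.
SLOT1 starts before SLOT2 ends → SLOT2 and SLOT1 overlap.
SLOT4 starts after SLOT2 ends, so SLOT2 has no further overlaps.
SLOT4 starts after SLOT1 ends, so SLOT1 has no further overlaps.
SLOT3 starts before SLOT4 ends → SLOT4 and SLOT3 overlap.
SLOT6 starts exactly when SLOT4 ends (back-to-back, no overlap), so SLOT4 has no further overlaps.
SLOT6 starts exactly when SLOT3 ends (back-to-back, no overlap), so SLOT3 has no further overlaps.
SLOT5 starts after SLOT6 ends.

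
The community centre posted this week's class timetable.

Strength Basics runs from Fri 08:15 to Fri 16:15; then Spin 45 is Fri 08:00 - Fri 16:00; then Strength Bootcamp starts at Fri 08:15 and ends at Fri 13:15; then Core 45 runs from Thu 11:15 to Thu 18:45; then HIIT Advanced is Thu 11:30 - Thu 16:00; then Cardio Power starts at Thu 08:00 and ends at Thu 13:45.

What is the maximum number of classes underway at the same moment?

3

Walk through starts and ends in time order (an end at T is processed before a start at T):
Thu 08:00 start Cardio Power → 1
Thu 11:15 start Core 45 → 2
Thu 11:30 start HIIT Advanced → 3
Thu 13:45 end Cardio Power → 2
Thu 16:00 end HIIT Advanced → 1
Thu 18:45 end Core 45 → 0
Fri 08:00 start Spin 45 → 1
Fri 08:15 start Strength Basics → 2
Fri 08:15 start Strength Bootcamp → 3
Fri 13:15 end Strength Bootcamp → 2
Fri 16:00 end Spin 45 → 1
Fri 16:15 end Strength Basics → 0
Peak is 3, at Thu 11:30 (Cardio Power, Core 45, HIIT Advanced).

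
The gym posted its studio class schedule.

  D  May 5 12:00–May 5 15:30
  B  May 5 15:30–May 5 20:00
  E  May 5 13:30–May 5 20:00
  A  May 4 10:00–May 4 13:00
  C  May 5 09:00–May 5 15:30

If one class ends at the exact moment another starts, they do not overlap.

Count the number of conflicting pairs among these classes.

4

Sorted by start: A, C, D, E, B.
C starts after A ends, so nothing later overlaps A either.
D starts before C ends → C and D overlap.
E starts before C ends → C and E overlap.
B starts exactly when C ends (back-to-back, no overlap).
E starts before D ends → D and E overlap.
B starts exactly when D ends (back-to-back, no overlap).
B starts before E ends → E and B overlap.
Overlapping pairs: B & E, C & D, C & E, D & E — 4 in total.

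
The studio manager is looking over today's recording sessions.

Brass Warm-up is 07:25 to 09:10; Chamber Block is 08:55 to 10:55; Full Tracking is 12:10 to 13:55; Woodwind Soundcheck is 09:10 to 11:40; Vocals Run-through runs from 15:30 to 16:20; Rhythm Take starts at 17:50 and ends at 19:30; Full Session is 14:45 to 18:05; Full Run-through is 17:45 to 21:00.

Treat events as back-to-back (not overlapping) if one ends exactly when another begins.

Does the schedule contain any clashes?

Yes

Sorted by start: Brass Warm-up, Chamber Block, Woodwind Soundcheck, Full Tracking, Full Session, Vocals Run-through, Full Run-through, Rhythm Take.
Chamber Block starts before Brass Warm-up ends → Brass Warm-up and Chamber Block overlap.
That's a conflict, so the schedule is not conflict-free.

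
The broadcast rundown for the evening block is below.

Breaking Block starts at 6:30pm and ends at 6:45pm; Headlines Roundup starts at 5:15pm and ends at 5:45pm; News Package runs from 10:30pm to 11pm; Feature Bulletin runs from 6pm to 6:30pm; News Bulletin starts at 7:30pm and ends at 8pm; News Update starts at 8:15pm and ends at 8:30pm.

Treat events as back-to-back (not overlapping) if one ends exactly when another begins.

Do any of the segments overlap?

Two intervals overlap when each starts before the other ends.
Sorted by start: Headlines Roundup, Feature Bulletin, Breaking Block, News Bulletin, News Update, News Package.
Feature Bulletin starts after Headlines Roundup ends, so nothing later overlaps Headlines Roundup either.
Breaking Block starts exactly when Feature Bulletin ends (back-to-back, no overlap), so nothing later overlaps Feature Bulletin either.
News Bulletin starts after Breaking Block ends, so nothing later overlaps Breaking Block either.
News Update starts after News Bulletin ends, so nothing later overlaps News Bulletin either.
News Package starts after News Update ends.
Every pair is clear; the schedule has no overlaps.

No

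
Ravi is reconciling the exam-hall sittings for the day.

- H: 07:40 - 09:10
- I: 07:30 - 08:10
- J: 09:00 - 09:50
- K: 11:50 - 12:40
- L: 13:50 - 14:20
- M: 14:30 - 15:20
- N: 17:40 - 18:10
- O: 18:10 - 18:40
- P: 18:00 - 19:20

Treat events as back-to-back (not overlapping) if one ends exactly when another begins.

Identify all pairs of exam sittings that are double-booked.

H & I, H & J, N & P, O & P

Two intervals overlap when each starts before the other ends.
Sorted by start: I, H, J, K, L, M, N, P, O.
H starts before I ends → I and H overlap.
J starts after I ends, so nothing later overlaps I either.
J starts before H ends → H and J overlap.
K starts after H ends, so nothing later overlaps H either.
K starts after J ends, so nothing later overlaps J either.
L starts after K ends, so nothing later overlaps K either.
M starts after L ends, so nothing later overlaps L either.
N starts after M ends, so nothing later overlaps M either.
P starts before N ends → N and P overlap.
O starts exactly when N ends (back-to-back, no overlap).
O starts before P ends → P and O overlap.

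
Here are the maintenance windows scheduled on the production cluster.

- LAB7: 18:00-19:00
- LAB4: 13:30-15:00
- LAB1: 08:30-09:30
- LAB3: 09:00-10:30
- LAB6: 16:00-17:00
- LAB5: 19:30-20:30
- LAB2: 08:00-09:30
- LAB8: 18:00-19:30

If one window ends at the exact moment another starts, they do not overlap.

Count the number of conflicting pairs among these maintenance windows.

4

Sorted by start: LAB2, LAB1, LAB3, LAB4, LAB6, LAB7, LAB8, LAB5.
LAB1 starts before LAB2 ends → LAB2 and LAB1 overlap.
LAB3 starts before LAB2 ends → LAB2 and LAB3 overlap.
LAB4 starts after LAB2 ends; LAB2 is clear from here.
LAB3 starts before LAB1 ends → LAB1 and LAB3 overlap.
LAB4 starts after LAB1 ends; LAB1 is clear from here.
LAB4 starts after LAB3 ends; LAB3 is clear from here.
LAB6 starts after LAB4 ends; LAB4 is clear from here.
LAB7 starts after LAB6 ends; LAB6 is clear from here.
LAB8 starts before LAB7 ends → LAB7 and LAB8 overlap.
LAB5 starts after LAB7 ends.
LAB5 starts exactly when LAB8 ends (back-to-back, no overlap).
Overlapping pairs: LAB1 & LAB2, LAB1 & LAB3, LAB2 & LAB3, LAB7 & LAB8 — 4 in total.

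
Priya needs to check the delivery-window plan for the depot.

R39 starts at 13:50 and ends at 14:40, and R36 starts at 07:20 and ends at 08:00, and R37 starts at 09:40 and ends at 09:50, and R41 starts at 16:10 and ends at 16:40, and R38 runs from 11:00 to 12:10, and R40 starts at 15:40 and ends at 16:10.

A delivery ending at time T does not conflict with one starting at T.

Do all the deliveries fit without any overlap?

Yes

Sorted by start: R36, R37, R38, R39, R40, R41.
R37 starts after R36 ends, so R36 has no further overlaps.
R38 starts after R37 ends, so R37 has no further overlaps.
R39 starts after R38 ends, so R38 has no further overlaps.
R40 starts after R39 ends, so R39 has no further overlaps.
R41 starts exactly when R40 ends (back-to-back, no overlap).
Every pair is clear; the schedule has no overlaps.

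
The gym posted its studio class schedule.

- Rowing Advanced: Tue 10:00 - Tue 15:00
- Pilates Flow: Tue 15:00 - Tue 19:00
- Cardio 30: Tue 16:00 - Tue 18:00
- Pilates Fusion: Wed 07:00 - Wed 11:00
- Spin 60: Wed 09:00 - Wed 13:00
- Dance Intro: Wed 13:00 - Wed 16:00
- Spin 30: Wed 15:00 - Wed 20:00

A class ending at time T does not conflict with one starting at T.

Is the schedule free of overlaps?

No

Two intervals overlap when each starts before the other ends.
Sorted by start: Rowing Advanced, Pilates Flow, Cardio 30, Pilates Fusion, Spin 60, Dance Intro, Spin 30.
Pilates Flow starts exactly when Rowing Advanced ends (back-to-back, no overlap); Rowing Advanced is clear from here.
Cardio 30 starts before Pilates Flow ends → Pilates Flow and Cardio 30 overlap.
That's a conflict, so the schedule is not conflict-free.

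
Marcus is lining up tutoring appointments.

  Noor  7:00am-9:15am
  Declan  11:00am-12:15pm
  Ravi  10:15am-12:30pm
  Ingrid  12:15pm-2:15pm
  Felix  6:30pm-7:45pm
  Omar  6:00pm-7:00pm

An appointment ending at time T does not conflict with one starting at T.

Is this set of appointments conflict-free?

Sorted by start: Noor, Ravi, Declan, Ingrid, Omar, Felix.
Ravi starts after Noor ends, so nothing later overlaps Noor either.
Declan starts before Ravi ends → Ravi and Declan overlap.
That's a conflict, so the schedule is not conflict-free.

No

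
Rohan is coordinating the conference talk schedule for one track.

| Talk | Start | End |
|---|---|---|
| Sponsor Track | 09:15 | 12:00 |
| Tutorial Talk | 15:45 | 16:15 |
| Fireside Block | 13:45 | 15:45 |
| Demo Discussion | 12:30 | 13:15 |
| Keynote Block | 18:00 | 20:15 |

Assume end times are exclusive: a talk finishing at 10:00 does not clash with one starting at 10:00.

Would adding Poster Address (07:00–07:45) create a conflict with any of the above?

No — it doesn't clash with anything

Sponsor Track: starts 09:15 at or after Poster Address ends 07:45 → clear.
Demo Discussion: starts 12:30 at or after Poster Address ends 07:45 → clear.
Fireside Block: starts 13:45 at or after Poster Address ends 07:45 → clear.
Tutorial Talk: starts 15:45 at or after Poster Address ends 07:45 → clear.
Keynote Block: starts 18:00 at or after Poster Address ends 07:45 → clear.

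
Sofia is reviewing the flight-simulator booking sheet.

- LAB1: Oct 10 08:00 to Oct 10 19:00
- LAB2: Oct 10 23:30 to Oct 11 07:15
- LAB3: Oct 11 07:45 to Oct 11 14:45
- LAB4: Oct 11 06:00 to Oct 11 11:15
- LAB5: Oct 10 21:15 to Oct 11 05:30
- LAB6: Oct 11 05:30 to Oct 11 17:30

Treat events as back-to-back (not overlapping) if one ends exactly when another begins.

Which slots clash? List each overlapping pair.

Sorted by start: LAB1, LAB5, LAB2, LAB6, LAB4, LAB3.
LAB5 starts after LAB1 ends — done with LAB1.
LAB2 starts before LAB5 ends → LAB5 and LAB2 overlap.
LAB6 starts exactly when LAB5 ends (back-to-back, no overlap) — done with LAB5.
LAB6 starts before LAB2 ends → LAB2 and LAB6 overlap.
LAB4 starts before LAB2 ends → LAB2 and LAB4 overlap.
LAB3 starts after LAB2 ends.
LAB4 starts before LAB6 ends → LAB6 and LAB4 overlap.
LAB3 starts before LAB6 ends → LAB6 and LAB3 overlap.
LAB3 starts before LAB4 ends → LAB4 and LAB3 overlap.

LAB2 & LAB4, LAB2 & LAB5, LAB2 & LAB6, LAB3 & LAB4, LAB3 & LAB6, LAB4 & LAB6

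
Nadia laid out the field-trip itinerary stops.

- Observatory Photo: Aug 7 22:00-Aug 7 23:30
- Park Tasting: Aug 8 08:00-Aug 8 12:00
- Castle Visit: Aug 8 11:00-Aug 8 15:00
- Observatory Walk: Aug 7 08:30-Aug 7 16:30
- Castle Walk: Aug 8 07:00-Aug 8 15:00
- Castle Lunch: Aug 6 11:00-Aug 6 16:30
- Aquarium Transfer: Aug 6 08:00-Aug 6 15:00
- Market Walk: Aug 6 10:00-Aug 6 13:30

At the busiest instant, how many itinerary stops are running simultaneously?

Sort all start/end points and keep a running count:
Aug 6 08:00 start Aquarium Transfer → 1
Aug 6 10:00 start Market Walk → 2
Aug 6 11:00 start Castle Lunch → 3
Aug 6 13:30 end Market Walk → 2
Aug 6 15:00 end Aquarium Transfer → 1
Aug 6 16:30 end Castle Lunch → 0
Aug 7 08:30 start Observatory Walk → 1
Aug 7 16:30 end Observatory Walk → 0
Aug 7 22:00 start Observatory Photo → 1
Aug 7 23:30 end Observatory Photo → 0
Aug 8 07:00 start Castle Walk → 1
Aug 8 08:00 start Park Tasting → 2
Aug 8 11:00 start Castle Visit → 3
Aug 8 12:00 end Park Tasting → 2
Aug 8 15:00 end Castle Visit → 1
Aug 8 15:00 end Castle Walk → 0
Peak is 3, at Aug 6 11:00 (Aquarium Transfer, Castle Lunch, Market Walk).

3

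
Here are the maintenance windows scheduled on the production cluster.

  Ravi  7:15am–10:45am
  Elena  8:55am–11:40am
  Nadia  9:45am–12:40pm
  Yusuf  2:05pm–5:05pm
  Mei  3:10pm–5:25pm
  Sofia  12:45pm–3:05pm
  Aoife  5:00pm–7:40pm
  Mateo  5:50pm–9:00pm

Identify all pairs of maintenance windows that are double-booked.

Sorted by start: Ravi, Elena, Nadia, Sofia, Yusuf, Mei, Aoife, Mateo.
Elena starts before Ravi ends → Ravi and Elena overlap.
Nadia starts before Ravi ends → Ravi and Nadia overlap.
Sofia starts after Ravi ends; Ravi is clear from here.
Nadia starts before Elena ends → Elena and Nadia overlap.
Sofia starts after Elena ends; Elena is clear from here.
Sofia starts after Nadia ends; Nadia is clear from here.
Yusuf starts before Sofia ends → Sofia and Yusuf overlap.
Mei starts after Sofia ends; Sofia is clear from here.
Mei starts before Yusuf ends → Yusuf and Mei overlap.
Aoife starts before Yusuf ends → Yusuf and Aoife overlap.
Mateo starts after Yusuf ends.
Aoife starts before Mei ends → Mei and Aoife overlap.
Mateo starts after Mei ends.
Mateo starts before Aoife ends → Aoife and Mateo overlap.

Aoife & Mateo, Aoife & Mei, Aoife & Yusuf, Elena & Nadia, Elena & Ravi, Mei & Yusuf, Nadia & Ravi, Sofia & Yusuf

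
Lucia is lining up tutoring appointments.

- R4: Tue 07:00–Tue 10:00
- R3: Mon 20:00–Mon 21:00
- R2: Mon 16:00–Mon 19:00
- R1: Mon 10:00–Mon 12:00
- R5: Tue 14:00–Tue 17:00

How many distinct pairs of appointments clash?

0

Sorted by start: R1, R2, R3, R4, R5.
R2 starts after R1 ends — done with R1.
R3 starts after R2 ends — done with R2.
R4 starts after R3 ends — done with R3.
R5 starts after R4 ends.
No pair overlaps.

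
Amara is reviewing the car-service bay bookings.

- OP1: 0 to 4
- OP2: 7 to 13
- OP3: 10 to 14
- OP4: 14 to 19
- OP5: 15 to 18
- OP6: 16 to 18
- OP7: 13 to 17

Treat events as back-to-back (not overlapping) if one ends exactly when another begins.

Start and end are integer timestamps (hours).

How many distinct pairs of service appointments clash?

8

Sorted by start: OP1, OP2, OP3, OP7, OP4, OP5, OP6.
OP2 starts after OP1 ends, so OP1 has no further overlaps.
OP3 starts before OP2 ends → OP2 and OP3 overlap.
OP7 starts exactly when OP2 ends (back-to-back, no overlap), so OP2 has no further overlaps.
OP7 starts before OP3 ends → OP3 and OP7 overlap.
OP4 starts exactly when OP3 ends (back-to-back, no overlap), so OP3 has no further overlaps.
OP4 starts before OP7 ends → OP7 and OP4 overlap.
OP5 starts before OP7 ends → OP7 and OP5 overlap.
OP6 starts before OP7 ends → OP7 and OP6 overlap.
OP5 starts before OP4 ends → OP4 and OP5 overlap.
OP6 starts before OP4 ends → OP4 and OP6 overlap.
OP6 starts before OP5 ends → OP5 and OP6 overlap.
Overlapping pairs: OP2 & OP3, OP3 & OP7, OP4 & OP5, OP4 & OP6, OP4 & OP7, OP5 & OP6, OP5 & OP7, OP6 & OP7 — 8 in total.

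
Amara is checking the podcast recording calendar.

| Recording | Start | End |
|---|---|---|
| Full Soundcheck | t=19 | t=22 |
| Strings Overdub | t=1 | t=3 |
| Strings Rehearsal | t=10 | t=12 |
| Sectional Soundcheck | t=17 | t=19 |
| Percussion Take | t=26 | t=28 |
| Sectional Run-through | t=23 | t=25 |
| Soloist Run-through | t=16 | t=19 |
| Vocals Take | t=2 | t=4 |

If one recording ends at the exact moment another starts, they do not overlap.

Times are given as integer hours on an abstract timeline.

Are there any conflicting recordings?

Yes

Check each pair: they overlap iff neither finishes before the other starts.
Sorted by start: Strings Overdub, Vocals Take, Strings Rehearsal, Soloist Run-through, Sectional Soundcheck, Full Soundcheck, Sectional Run-through, Percussion Take.
Vocals Take starts before Strings Overdub ends → Strings Overdub and Vocals Take overlap.
That's a conflict, so the schedule is not conflict-free.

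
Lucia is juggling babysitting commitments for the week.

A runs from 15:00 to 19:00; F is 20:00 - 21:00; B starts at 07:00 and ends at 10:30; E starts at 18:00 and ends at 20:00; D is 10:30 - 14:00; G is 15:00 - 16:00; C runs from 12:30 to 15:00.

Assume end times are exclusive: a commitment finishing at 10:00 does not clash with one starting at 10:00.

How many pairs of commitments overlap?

Sorted by start: B, D, C, A, G, E, F.
D starts exactly when B ends (back-to-back, no overlap), so B has no further overlaps.
C starts before D ends → D and C overlap.
A starts after D ends, so D has no further overlaps.
A starts exactly when C ends (back-to-back, no overlap), so C has no further overlaps.
G starts before A ends → A and G overlap.
E starts before A ends → A and E overlap.
F starts after A ends.
E starts after G ends, so G has no further overlaps.
F starts exactly when E ends (back-to-back, no overlap).
Overlapping pairs: A & E, A & G, C & D — 3 in total.

3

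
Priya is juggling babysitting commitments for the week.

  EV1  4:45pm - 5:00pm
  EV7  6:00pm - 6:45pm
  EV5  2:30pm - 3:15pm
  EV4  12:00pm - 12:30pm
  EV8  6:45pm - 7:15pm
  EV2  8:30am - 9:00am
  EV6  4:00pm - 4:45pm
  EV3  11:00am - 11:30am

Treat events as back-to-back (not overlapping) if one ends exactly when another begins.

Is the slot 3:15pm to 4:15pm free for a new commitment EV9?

No — it overlaps EV6

EV2: ends 9:00am at or before EV9 starts 3:15pm → clear.
EV3: ends 11:30am at or before EV9 starts 3:15pm → clear.
EV4: ends 12:30pm at or before EV9 starts 3:15pm → clear.
EV5: ends 3:15pm at or before EV9 starts 3:15pm → clear.
EV6: starts 4:00pm before EV9 ends 4:15pm, and ends 4:45pm after EV9 starts 3:15pm → overlap.
EV1: starts 4:45pm at or after EV9 ends 4:15pm → clear.
EV7: starts 6:00pm at or after EV9 ends 4:15pm → clear.
EV8: starts 6:45pm at or after EV9 ends 4:15pm → clear.
EV9 overlaps EV6.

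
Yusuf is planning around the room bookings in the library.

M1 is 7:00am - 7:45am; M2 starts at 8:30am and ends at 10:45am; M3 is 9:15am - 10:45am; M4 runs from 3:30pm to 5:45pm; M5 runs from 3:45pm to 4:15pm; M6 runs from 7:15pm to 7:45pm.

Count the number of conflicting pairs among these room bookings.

Sorted by start: M1, M2, M3, M4, M5, M6.
M2 starts after M1 ends — done with M1.
M3 starts before M2 ends → M2 and M3 overlap.
M4 starts after M2 ends — done with M2.
M4 starts after M3 ends — done with M3.
M5 starts before M4 ends → M4 and M5 overlap.
M6 starts after M4 ends.
M6 starts after M5 ends.
Overlapping pairs: M2 & M3, M4 & M5 — 2 in total.

2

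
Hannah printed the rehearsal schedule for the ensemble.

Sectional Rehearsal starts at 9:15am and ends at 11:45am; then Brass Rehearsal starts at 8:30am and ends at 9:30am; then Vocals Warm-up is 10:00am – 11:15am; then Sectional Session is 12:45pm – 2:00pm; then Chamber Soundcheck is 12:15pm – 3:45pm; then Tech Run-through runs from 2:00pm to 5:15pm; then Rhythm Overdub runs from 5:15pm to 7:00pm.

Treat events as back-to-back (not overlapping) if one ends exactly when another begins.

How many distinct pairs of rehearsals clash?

4

Sorted by start: Brass Rehearsal, Sectional Rehearsal, Vocals Warm-up, Chamber Soundcheck, Sectional Session, Tech Run-through, Rhythm Overdub.
Sectional Rehearsal starts before Brass Rehearsal ends → Brass Rehearsal and Sectional Rehearsal overlap.
Vocals Warm-up starts after Brass Rehearsal ends, so Brass Rehearsal has no further overlaps.
Vocals Warm-up starts before Sectional Rehearsal ends → Sectional Rehearsal and Vocals Warm-up overlap.
Chamber Soundcheck starts after Sectional Rehearsal ends, so Sectional Rehearsal has no further overlaps.
Chamber Soundcheck starts after Vocals Warm-up ends, so Vocals Warm-up has no further overlaps.
Sectional Session starts before Chamber Soundcheck ends → Chamber Soundcheck and Sectional Session overlap.
Tech Run-through starts before Chamber Soundcheck ends → Chamber Soundcheck and Tech Run-through overlap.
Rhythm Overdub starts after Chamber Soundcheck ends.
Tech Run-through starts exactly when Sectional Session ends (back-to-back, no overlap), so Sectional Session has no further overlaps.
Rhythm Overdub starts exactly when Tech Run-through ends (back-to-back, no overlap).
Overlapping pairs: Brass Rehearsal & Sectional Rehearsal, Chamber Soundcheck & Sectional Session, Chamber Soundcheck & Tech Run-through, Sectional Rehearsal & Vocals Warm-up — 4 in total.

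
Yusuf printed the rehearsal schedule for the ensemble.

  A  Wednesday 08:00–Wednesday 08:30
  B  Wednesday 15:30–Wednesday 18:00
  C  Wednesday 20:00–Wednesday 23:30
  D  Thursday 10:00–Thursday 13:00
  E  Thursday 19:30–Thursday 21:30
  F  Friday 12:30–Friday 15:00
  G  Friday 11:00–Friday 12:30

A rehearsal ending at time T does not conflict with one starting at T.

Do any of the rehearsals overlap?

Sorted by start: A, B, C, D, E, G, F.
B starts after A ends — done with A.
C starts after B ends — done with B.
D starts after C ends — done with C.
E starts after D ends — done with D.
G starts after E ends — done with E.
F starts exactly when G ends (back-to-back, no overlap).
Every pair is clear; the schedule has no overlaps.

No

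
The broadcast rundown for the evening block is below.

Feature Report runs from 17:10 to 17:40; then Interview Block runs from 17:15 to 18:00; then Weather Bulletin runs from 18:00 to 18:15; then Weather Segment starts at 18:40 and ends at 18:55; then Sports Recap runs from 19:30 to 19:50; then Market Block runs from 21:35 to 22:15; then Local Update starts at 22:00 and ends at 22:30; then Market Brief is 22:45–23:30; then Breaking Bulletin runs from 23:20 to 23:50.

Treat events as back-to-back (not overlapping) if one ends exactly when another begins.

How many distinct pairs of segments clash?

3

Sorted by start: Feature Report, Interview Block, Weather Bulletin, Weather Segment, Sports Recap, Market Block, Local Update, Market Brief, Breaking Bulletin.
Interview Block starts before Feature Report ends → Feature Report and Interview Block overlap.
Weather Bulletin starts after Feature Report ends, so Feature Report has no further overlaps.
Weather Bulletin starts exactly when Interview Block ends (back-to-back, no overlap), so Interview Block has no further overlaps.
Weather Segment starts after Weather Bulletin ends, so Weather Bulletin has no further overlaps.
Sports Recap starts after Weather Segment ends, so Weather Segment has no further overlaps.
Market Block starts after Sports Recap ends, so Sports Recap has no further overlaps.
Local Update starts before Market Block ends → Market Block and Local Update overlap.
Market Brief starts after Market Block ends, so Market Block has no further overlaps.
Market Brief starts after Local Update ends, so Local Update has no further overlaps.
Breaking Bulletin starts before Market Brief ends → Market Brief and Breaking Bulletin overlap.
Overlapping pairs: Breaking Bulletin & Market Brief, Feature Report & Interview Block, Local Update & Market Block — 3 in total.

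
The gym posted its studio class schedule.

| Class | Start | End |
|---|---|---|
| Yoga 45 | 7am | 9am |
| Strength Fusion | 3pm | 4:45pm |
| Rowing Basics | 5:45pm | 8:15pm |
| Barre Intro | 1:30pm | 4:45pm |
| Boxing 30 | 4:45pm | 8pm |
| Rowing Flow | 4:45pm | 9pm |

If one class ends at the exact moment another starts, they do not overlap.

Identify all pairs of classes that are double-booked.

Barre Intro & Strength Fusion, Boxing 30 & Rowing Basics, Boxing 30 & Rowing Flow, Rowing Basics & Rowing Flow

Sorted by start: Yoga 45, Barre Intro, Strength Fusion, Boxing 30, Rowing Flow, Rowing Basics.
Barre Intro starts after Yoga 45 ends, so Yoga 45 has no further overlaps.
Strength Fusion starts before Barre Intro ends → Barre Intro and Strength Fusion overlap.
Boxing 30 starts exactly when Barre Intro ends (back-to-back, no overlap), so Barre Intro has no further overlaps.
Boxing 30 starts exactly when Strength Fusion ends (back-to-back, no overlap), so Strength Fusion has no further overlaps.
Rowing Flow starts before Boxing 30 ends → Boxing 30 and Rowing Flow overlap.
Rowing Basics starts before Boxing 30 ends → Boxing 30 and Rowing Basics overlap.
Rowing Basics starts before Rowing Flow ends → Rowing Flow and Rowing Basics overlap.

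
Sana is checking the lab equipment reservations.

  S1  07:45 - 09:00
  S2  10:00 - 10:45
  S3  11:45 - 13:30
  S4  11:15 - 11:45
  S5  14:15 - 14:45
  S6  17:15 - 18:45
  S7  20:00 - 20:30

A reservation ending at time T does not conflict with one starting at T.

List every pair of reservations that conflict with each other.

Two intervals overlap when each starts before the other ends.
Sorted by start: S1, S2, S4, S3, S5, S6, S7.
S2 starts after S1 ends; S1 is clear from here.
S4 starts after S2 ends; S2 is clear from here.
S3 starts exactly when S4 ends (back-to-back, no overlap); S4 is clear from here.
S5 starts after S3 ends; S3 is clear from here.
S6 starts after S5 ends; S5 is clear from here.
S7 starts after S6 ends.

no overlapping pairs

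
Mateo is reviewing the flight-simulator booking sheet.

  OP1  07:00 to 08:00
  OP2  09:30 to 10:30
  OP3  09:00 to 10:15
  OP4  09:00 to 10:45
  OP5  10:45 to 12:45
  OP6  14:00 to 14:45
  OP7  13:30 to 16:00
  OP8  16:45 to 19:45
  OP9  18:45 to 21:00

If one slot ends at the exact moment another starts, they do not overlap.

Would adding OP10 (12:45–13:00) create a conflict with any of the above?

No — it doesn't clash with anything

OP1: ends 08:00 at or before OP10 starts 12:45 → clear.
OP3: ends 10:15 at or before OP10 starts 12:45 → clear.
OP4: ends 10:45 at or before OP10 starts 12:45 → clear.
OP2: ends 10:30 at or before OP10 starts 12:45 → clear.
OP5: ends 12:45 at or before OP10 starts 12:45 → clear.
OP7: starts 13:30 at or after OP10 ends 13:00 → clear.
OP6: starts 14:00 at or after OP10 ends 13:00 → clear.
OP8: starts 16:45 at or after OP10 ends 13:00 → clear.
OP9: starts 18:45 at or after OP10 ends 13:00 → clear.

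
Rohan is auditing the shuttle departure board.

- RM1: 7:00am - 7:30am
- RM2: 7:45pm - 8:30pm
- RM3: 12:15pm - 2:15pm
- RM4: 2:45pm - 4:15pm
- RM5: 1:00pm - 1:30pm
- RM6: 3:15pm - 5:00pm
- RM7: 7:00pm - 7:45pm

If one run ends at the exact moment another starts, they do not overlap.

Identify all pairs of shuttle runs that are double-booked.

Sorted by start: RM1, RM3, RM5, RM4, RM6, RM7, RM2.
RM3 starts after RM1 ends, so nothing later overlaps RM1 either.
RM5 starts before RM3 ends → RM3 and RM5 overlap.
RM4 starts after RM3 ends, so nothing later overlaps RM3 either.
RM4 starts after RM5 ends, so nothing later overlaps RM5 either.
RM6 starts before RM4 ends → RM4 and RM6 overlap.
RM7 starts after RM4 ends, so nothing later overlaps RM4 either.
RM7 starts after RM6 ends, so nothing later overlaps RM6 either.
RM2 starts exactly when RM7 ends (back-to-back, no overlap).

RM3 & RM5, RM4 & RM6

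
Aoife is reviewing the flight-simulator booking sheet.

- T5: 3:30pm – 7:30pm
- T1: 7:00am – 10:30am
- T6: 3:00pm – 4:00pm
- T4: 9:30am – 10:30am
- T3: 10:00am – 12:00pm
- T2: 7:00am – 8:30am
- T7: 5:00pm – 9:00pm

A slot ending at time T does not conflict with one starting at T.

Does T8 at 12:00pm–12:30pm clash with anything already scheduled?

T1: ends 10:30am at or before T8 starts 12:00pm → clear.
T2: ends 8:30am at or before T8 starts 12:00pm → clear.
T4: ends 10:30am at or before T8 starts 12:00pm → clear.
T3: ends 12:00pm at or before T8 starts 12:00pm → clear.
T6: starts 3:00pm at or after T8 ends 12:30pm → clear.
T5: starts 3:30pm at or after T8 ends 12:30pm → clear.
T7: starts 5:00pm at or after T8 ends 12:30pm → clear.

No — it doesn't clash with anything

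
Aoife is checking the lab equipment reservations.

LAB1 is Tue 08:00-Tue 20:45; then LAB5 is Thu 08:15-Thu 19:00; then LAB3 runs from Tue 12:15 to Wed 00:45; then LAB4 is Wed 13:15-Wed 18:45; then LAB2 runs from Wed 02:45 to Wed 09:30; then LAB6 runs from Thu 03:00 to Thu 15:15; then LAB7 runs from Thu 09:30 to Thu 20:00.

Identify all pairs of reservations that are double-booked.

LAB1 & LAB3, LAB5 & LAB6, LAB5 & LAB7, LAB6 & LAB7

Sorted by start: LAB1, LAB3, LAB2, LAB4, LAB6, LAB5, LAB7.
LAB3 starts before LAB1 ends → LAB1 and LAB3 overlap.
LAB2 starts after LAB1 ends, so LAB1 has no further overlaps.
LAB2 starts after LAB3 ends, so LAB3 has no further overlaps.
LAB4 starts after LAB2 ends, so LAB2 has no further overlaps.
LAB6 starts after LAB4 ends, so LAB4 has no further overlaps.
LAB5 starts before LAB6 ends → LAB6 and LAB5 overlap.
LAB7 starts before LAB6 ends → LAB6 and LAB7 overlap.
LAB7 starts before LAB5 ends → LAB5 and LAB7 overlap.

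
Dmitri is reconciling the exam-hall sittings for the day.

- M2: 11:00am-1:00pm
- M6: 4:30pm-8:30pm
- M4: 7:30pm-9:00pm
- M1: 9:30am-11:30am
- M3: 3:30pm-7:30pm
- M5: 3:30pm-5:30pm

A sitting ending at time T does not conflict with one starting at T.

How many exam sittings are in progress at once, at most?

3

Sort all start/end points and keep a running count:
9:30am start M1 → 1
11:00am start M2 → 2
11:30am end M1 → 1
1:00pm end M2 → 0
3:30pm start M3 → 1
3:30pm start M5 → 2
4:30pm start M6 → 3
5:30pm end M5 → 2
7:30pm end M3 → 1
7:30pm start M4 → 2
8:30pm end M6 → 1
9:00pm end M4 → 0
Peak is 3, at 4:30pm (M3, M5, M6).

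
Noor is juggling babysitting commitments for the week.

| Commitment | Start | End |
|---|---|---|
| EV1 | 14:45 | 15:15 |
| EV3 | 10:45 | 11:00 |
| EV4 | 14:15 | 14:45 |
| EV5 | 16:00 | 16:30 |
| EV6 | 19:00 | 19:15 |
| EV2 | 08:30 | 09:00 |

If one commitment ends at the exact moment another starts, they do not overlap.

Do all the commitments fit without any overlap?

Sorted by start: EV2, EV3, EV4, EV1, EV5, EV6.
EV3 starts after EV2 ends; EV2 is clear from here.
EV4 starts after EV3 ends; EV3 is clear from here.
EV1 starts exactly when EV4 ends (back-to-back, no overlap); EV4 is clear from here.
EV5 starts after EV1 ends; EV1 is clear from here.
EV6 starts after EV5 ends.
Every pair is clear; the schedule has no overlaps.

Yes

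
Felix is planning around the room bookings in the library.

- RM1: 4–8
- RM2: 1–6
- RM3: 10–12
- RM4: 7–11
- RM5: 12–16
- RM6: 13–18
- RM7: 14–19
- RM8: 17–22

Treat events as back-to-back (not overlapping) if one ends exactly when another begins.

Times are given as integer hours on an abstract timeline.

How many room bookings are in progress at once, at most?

3

Sort all start/end points and keep a running count:
1 start RM2 → 1
4 start RM1 → 2
6 end RM2 → 1
7 start RM4 → 2
8 end RM1 → 1
10 start RM3 → 2
11 end RM4 → 1
12 end RM3 → 0
12 start RM5 → 1
13 start RM6 → 2
14 start RM7 → 3
16 end RM5 → 2
17 start RM8 → 3
18 end RM6 → 2
19 end RM7 → 1
22 end RM8 → 0
Peak is 3, at 14 (RM5, RM6, RM7).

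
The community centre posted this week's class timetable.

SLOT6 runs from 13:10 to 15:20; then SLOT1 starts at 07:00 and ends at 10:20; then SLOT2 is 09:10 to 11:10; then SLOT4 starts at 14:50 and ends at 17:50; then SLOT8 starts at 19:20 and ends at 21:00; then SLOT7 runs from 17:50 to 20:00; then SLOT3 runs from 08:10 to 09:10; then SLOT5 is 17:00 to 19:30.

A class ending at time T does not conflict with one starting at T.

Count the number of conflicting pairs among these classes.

Sorted by start: SLOT1, SLOT3, SLOT2, SLOT6, SLOT4, SLOT5, SLOT7, SLOT8.
SLOT3 starts before SLOT1 ends → SLOT1 and SLOT3 overlap.
SLOT2 starts before SLOT1 ends → SLOT1 and SLOT2 overlap.
SLOT6 starts after SLOT1 ends, so nothing later overlaps SLOT1 either.
SLOT2 starts exactly when SLOT3 ends (back-to-back, no overlap), so nothing later overlaps SLOT3 either.
SLOT6 starts after SLOT2 ends, so nothing later overlaps SLOT2 either.
SLOT4 starts before SLOT6 ends → SLOT6 and SLOT4 overlap.
SLOT5 starts after SLOT6 ends, so nothing later overlaps SLOT6 either.
SLOT5 starts before SLOT4 ends → SLOT4 and SLOT5 overlap.
SLOT7 starts exactly when SLOT4 ends (back-to-back, no overlap), so nothing later overlaps SLOT4 either.
SLOT7 starts before SLOT5 ends → SLOT5 and SLOT7 overlap.
SLOT8 starts before SLOT5 ends → SLOT5 and SLOT8 overlap.
SLOT8 starts before SLOT7 ends → SLOT7 and SLOT8 overlap.
Overlapping pairs: SLOT1 & SLOT2, SLOT1 & SLOT3, SLOT4 & SLOT5, SLOT4 & SLOT6, SLOT5 & SLOT7, SLOT5 & SLOT8, SLOT7 & SLOT8 — 7 in total.

7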